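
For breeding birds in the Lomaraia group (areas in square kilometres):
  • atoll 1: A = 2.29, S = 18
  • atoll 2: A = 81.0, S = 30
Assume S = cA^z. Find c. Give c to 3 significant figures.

16.0

z = ln(S₂/S₁) / ln(A₂/A₁) = ln(30/18) / ln(81/2.29) = 0.5108 / 3.5659 = 0.1433
c = S₁ / A₁^z = 18 / 2.29^0.1433 = 18 / 1.126 = 15.99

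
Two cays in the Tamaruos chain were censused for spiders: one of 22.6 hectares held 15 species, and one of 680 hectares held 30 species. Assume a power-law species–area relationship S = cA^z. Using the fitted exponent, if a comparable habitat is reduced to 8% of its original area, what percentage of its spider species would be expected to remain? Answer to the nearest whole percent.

60%

z = ln(30/15) / ln(680/22.6) = 0.6931 / 3.4041 = 0.2036
S_new/S_old = (A_new/A_old)^z = 0.08^0.2036 = exp(0.2036 × -2.5257) = 0.5979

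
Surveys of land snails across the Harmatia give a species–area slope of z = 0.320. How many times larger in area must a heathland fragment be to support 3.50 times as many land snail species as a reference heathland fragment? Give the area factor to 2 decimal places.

50.14

(A₂/A₁)^0.32 = 3.5, so A₂/A₁ = 3.5^(1/0.32) = 3.5^3.125
ln(A₂/A₁) = ln 3.5 / 0.32 = 1.2528 / 0.32 = 3.9149
A₂/A₁ = e^3.9149 ≈ 50.14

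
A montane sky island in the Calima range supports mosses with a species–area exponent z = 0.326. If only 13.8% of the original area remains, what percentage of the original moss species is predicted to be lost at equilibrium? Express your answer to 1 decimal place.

S_new/S_old = (A_new/A_old)^z = 0.138^0.326
= exp(0.326 × ln 0.138) = exp(0.326 × -1.9805) = exp(-0.6456) ≈ 0.5243
Fraction lost = 1 − 0.5243 = 0.4757

47.6%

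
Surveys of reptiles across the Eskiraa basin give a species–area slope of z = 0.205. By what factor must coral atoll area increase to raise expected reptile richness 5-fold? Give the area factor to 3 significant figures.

2570

(A₂/A₁)^0.205 = 5, so A₂/A₁ = 5^(1/0.205) = 5^4.878
ln(A₂/A₁) = ln 5 / 0.205 = 1.6094 / 0.205 = 7.8509
A₂/A₁ = e^7.8509 ≈ 2568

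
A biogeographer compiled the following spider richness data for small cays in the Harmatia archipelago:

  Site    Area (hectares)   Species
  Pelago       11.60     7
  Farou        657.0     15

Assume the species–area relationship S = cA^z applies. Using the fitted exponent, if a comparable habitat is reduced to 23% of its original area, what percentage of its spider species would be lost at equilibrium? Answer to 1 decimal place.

z = ln(15/7) / ln(657/11.6) = 0.7621 / 4.0367 = 0.1888
S_new/S_old = (A_new/A_old)^z = 0.23^0.1888 = exp(0.1888 × -1.4697) = 0.7577
Fraction lost = 1 − 0.7577 = 0.2423

24.2%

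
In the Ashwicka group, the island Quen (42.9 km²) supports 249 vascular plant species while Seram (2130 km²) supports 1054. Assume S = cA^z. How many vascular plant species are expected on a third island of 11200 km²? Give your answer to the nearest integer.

z = ln(1054/249) / ln(2130/42.9) = 1.4429 / 3.9050 = 0.3695
c = 249 / 42.9^0.3695 = 249 / 4.01 = 62.09
S₃ = 62.09 × 11200^0.3695 = 62.09 × 31.35 ≈ 1946

1946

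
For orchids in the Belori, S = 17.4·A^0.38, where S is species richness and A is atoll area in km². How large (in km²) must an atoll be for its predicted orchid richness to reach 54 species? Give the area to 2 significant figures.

20 km²

54 = 17.4 × A^0.38  ⇒  A^0.38 = 54/17.4 = 3.103
ln A = ln(3.103) / 0.38 = 1.1325 / 0.38 = 2.9803
A = e^2.9803 ≈ 19.69 km²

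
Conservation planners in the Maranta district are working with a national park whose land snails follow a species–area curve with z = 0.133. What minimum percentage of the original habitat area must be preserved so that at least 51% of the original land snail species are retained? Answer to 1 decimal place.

Need (A_new/A_old)^0.133 = 0.51, so A_new/A_old = 0.51^(1/0.133) = 0.51^7.519
ln(A_new/A_old) = ln 0.51 / 0.133 = -0.6733 / 0.133 = -5.0627
A_new/A_old = e^-5.0627 ≈ 0.006328

0.6%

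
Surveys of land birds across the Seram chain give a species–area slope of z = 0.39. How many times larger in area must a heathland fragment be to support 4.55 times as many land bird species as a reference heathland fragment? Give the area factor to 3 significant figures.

48.7

(A₂/A₁)^0.39 = 4.55, so A₂/A₁ = 4.55^(1/0.39) = 4.55^2.564
ln(A₂/A₁) = ln 4.55 / 0.39 = 1.5151 / 0.39 = 3.8849
A₂/A₁ = e^3.8849 ≈ 48.66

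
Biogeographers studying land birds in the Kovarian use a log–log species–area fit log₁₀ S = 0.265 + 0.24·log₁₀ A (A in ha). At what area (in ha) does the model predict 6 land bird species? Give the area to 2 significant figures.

6 = 1.841 × A^0.24  ⇒  A^0.24 = 6/1.841 = 3.26
ln A = ln(3.26) / 0.24 = 1.1816 / 0.24 = 4.9232
A = e^4.9232 ≈ 137.4 ha

140 ha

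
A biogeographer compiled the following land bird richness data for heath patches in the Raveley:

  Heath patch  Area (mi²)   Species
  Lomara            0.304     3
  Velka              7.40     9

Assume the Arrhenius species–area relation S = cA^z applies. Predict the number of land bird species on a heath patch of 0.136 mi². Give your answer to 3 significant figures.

2.27

z = ln(9/3) / ln(7.4/0.304) = 1.0986 / 3.1922 = 0.3442
c = 3 / 0.304^0.3442 = 3 / 0.6638 = 4.52
S₃ = 4.52 × 0.136^0.3442 = 4.52 × 0.5033 ≈ 2.275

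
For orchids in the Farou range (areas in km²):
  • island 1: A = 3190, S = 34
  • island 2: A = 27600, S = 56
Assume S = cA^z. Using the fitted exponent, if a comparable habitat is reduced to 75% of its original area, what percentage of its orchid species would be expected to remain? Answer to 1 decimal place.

93.6%

z = ln(56/34) / ln(27600/3190) = 0.4990 / 2.1578 = 0.2313
S_new/S_old = (A_new/A_old)^z = 0.75^0.2313 = exp(0.2313 × -0.2877) = 0.9356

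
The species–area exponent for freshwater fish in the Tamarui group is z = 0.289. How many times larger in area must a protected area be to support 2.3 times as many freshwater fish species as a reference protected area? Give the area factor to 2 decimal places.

17.85

(A₂/A₁)^0.289 = 2.3, so A₂/A₁ = 2.3^(1/0.289) = 2.3^3.46
ln(A₂/A₁) = ln 2.3 / 0.289 = 0.8329 / 0.289 = 2.8820
A₂/A₁ = e^2.8820 ≈ 17.85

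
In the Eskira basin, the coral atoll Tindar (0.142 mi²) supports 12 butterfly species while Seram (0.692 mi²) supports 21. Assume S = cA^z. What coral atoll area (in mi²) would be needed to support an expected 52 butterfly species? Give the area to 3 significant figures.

z = ln(21/12) / ln(0.692/0.142) = 0.5596 / 1.5838 = 0.3533
c = 12 / 0.142^0.3533 = 12 / 0.5017 = 23.92
A = (52/23.92)^(1/0.3533) ⇒ ln A = ln(2.174)/0.3533 = 2.1979
A = e^2.1979 ≈ 9.006 mi²

9.01 mi²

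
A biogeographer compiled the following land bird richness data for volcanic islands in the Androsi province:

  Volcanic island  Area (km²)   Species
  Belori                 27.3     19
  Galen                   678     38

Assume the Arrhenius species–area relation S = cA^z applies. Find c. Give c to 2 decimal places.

z = ln(S₂/S₁) / ln(A₂/A₁) = ln(38/19) / ln(678/27.3) = 0.6931 / 3.2123 = 0.2158
c = S₁ / A₁^z = 19 / 27.3^0.2158 = 19 / 2.041 = 9.308

9.31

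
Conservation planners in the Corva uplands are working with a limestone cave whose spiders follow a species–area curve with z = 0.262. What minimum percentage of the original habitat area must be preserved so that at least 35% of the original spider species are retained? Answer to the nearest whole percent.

2%

Need (A_new/A_old)^0.262 = 0.35, so A_new/A_old = 0.35^(1/0.262) = 0.35^3.817
ln(A_new/A_old) = ln 0.35 / 0.262 = -1.0498 / 0.262 = -4.0070
A_new/A_old = e^-4.0070 ≈ 0.01819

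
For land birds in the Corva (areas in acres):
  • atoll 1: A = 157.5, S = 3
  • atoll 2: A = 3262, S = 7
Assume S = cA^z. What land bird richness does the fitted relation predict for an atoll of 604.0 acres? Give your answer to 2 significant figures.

z = ln(7/3) / ln(3262/157.5) = 0.8473 / 3.0307 = 0.2796
c = 3 / 157.5^0.2796 = 3 / 4.114 = 0.7292
S₃ = 0.7292 × 604^0.2796 = 0.7292 × 5.991 ≈ 4.368

4.4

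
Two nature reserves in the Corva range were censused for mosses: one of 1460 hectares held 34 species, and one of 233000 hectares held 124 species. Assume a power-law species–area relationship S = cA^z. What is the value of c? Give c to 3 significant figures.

5.30

z = ln(S₂/S₁) / ln(A₂/A₁) = ln(124/34) / ln(233000/1460) = 1.2939 / 5.0726 = 0.2551
c = S₁ / A₁^z = 34 / 1460^0.2551 = 34 / 6.415 = 5.3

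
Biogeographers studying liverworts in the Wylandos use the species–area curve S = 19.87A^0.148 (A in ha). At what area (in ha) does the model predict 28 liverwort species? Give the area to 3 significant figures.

10.2 ha

28 = 19.87 × A^0.148  ⇒  A^0.148 = 28/19.87 = 1.409
ln A = ln(1.409) / 0.148 = 0.3430 / 0.148 = 2.3175
A = e^2.3175 ≈ 10.15 ha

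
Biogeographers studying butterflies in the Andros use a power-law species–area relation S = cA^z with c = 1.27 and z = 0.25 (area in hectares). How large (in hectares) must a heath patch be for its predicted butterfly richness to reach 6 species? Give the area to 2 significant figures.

500 hectares

6 = 1.27 × A^0.25  ⇒  A^0.25 = 6/1.27 = 4.724
ln A = ln(4.724) / 0.25 = 1.5527 / 0.25 = 6.2110
A = e^6.2110 ≈ 498.2 hectares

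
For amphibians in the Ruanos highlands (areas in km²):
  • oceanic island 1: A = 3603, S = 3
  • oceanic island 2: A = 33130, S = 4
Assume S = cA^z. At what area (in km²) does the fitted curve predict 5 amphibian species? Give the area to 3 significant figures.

185000 km²

z = ln(4/3) / ln(33130/3603) = 0.2877 / 2.2187 = 0.1297
c = 3 / 3603^0.1297 = 3 / 2.892 = 1.037
A = (5/1.037)^(1/0.1297) ⇒ ln A = ln(4.82)/0.1297 = 12.1291
A = e^12.1291 ≈ 185189 km²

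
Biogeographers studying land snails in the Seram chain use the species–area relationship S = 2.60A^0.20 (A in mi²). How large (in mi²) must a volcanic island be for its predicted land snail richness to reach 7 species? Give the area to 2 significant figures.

7 = 2.6 × A^0.2  ⇒  A^0.2 = 7/2.6 = 2.692
ln A = ln(2.692) / 0.2 = 0.9904 / 0.2 = 4.9520
A = e^4.9520 ≈ 141.5 mi²

140 mi²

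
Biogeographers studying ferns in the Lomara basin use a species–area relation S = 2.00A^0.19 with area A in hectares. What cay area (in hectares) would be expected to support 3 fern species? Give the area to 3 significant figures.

8.45 hectares

3 = 2 × A^0.19  ⇒  A^0.19 = 3/2 = 1.5
ln A = ln(1.5) / 0.19 = 0.4055 / 0.19 = 2.1340
A = e^2.1340 ≈ 8.449 hectares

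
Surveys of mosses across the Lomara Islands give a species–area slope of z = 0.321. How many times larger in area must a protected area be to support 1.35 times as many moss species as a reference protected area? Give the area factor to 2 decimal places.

2.55

(A₂/A₁)^0.321 = 1.35, so A₂/A₁ = 1.35^(1/0.321) = 1.35^3.115
ln(A₂/A₁) = ln 1.35 / 0.321 = 0.3001 / 0.321 = 0.9349
A₂/A₁ = e^0.9349 ≈ 2.547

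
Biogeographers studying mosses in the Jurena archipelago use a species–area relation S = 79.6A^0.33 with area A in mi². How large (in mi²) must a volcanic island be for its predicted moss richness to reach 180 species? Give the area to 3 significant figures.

11.9 mi²

180 = 79.6 × A^0.33  ⇒  A^0.33 = 180/79.6 = 2.261
ln A = ln(2.261) / 0.33 = 0.8159 / 0.33 = 2.4726
A = e^2.4726 ≈ 11.85 mi²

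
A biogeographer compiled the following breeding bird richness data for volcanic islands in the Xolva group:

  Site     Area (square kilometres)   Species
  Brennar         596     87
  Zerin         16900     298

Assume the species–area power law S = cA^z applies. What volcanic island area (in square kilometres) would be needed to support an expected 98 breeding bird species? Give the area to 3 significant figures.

824 square kilometres

z = ln(298/87) / ln(16900/596) = 1.2312 / 3.3448 = 0.3681
c = 87 / 596^0.3681 = 87 / 10.51 = 8.279
A = (98/8.279)^(1/0.3681) ⇒ ln A = ln(11.84)/0.3681 = 6.7137
A = e^6.7137 ≈ 823.6 square kilometres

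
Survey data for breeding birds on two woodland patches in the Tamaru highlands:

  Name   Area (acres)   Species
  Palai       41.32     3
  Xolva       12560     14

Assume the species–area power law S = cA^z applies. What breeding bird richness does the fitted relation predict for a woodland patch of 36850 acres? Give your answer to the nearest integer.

z = ln(14/3) / ln(12560/41.32) = 1.5404 / 5.7169 = 0.2695
c = 3 / 41.32^0.2695 = 3 / 2.726 = 1.101
S₃ = 1.101 × 36850^0.2695 = 1.101 × 17 ≈ 18.71

19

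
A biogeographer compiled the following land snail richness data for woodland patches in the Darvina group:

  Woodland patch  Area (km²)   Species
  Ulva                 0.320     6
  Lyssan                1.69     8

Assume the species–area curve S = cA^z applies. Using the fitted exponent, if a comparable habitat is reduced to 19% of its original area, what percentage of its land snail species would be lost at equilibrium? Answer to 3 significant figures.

z = ln(8/6) / ln(1.69/0.32) = 0.2877 / 1.6642 = 0.1729
S_new/S_old = (A_new/A_old)^z = 0.19^0.1729 = exp(0.1729 × -1.6607) = 0.7504
Fraction lost = 1 − 0.7504 = 0.2496

25.0%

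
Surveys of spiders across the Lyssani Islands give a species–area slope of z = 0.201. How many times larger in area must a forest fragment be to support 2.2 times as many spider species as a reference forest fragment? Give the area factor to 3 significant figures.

50.5

(A₂/A₁)^0.201 = 2.2, so A₂/A₁ = 2.2^(1/0.201) = 2.2^4.975
ln(A₂/A₁) = ln 2.2 / 0.201 = 0.7885 / 0.201 = 3.9227
A₂/A₁ = e^3.9227 ≈ 50.54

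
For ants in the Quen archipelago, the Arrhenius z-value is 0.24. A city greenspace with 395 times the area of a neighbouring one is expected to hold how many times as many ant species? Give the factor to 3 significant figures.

S₂/S₁ = (A₂/A₁)^z = 395^0.24
ln(S₂/S₁) = 0.24 × ln 395 = 0.24 × 5.9789 = 1.4349
S₂/S₁ = e^1.4349 ≈ 4.199

4.20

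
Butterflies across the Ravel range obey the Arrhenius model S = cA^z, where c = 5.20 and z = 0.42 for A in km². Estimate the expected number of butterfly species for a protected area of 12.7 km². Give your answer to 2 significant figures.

15

S = 5.2 × 12.7^0.42 = 5.2 × 2.908 ≈ 15.12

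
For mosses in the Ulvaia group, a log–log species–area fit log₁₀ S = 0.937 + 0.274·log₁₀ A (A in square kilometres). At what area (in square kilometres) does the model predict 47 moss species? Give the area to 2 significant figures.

480 square kilometres

47 = 8.65 × A^0.274  ⇒  A^0.274 = 47/8.65 = 5.434
ln A = ln(5.434) / 0.274 = 1.6926 / 0.274 = 6.1775
A = e^6.1775 ≈ 481.8 square kilometres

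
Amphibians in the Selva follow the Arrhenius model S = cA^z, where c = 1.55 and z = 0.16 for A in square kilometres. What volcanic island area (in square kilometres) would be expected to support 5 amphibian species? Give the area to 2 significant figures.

1500 square kilometres

5 = 1.55 × A^0.16  ⇒  A^0.16 = 5/1.55 = 3.226
ln A = ln(3.226) / 0.16 = 1.1712 / 0.16 = 7.3199
A = e^7.3199 ≈ 1510 square kilometres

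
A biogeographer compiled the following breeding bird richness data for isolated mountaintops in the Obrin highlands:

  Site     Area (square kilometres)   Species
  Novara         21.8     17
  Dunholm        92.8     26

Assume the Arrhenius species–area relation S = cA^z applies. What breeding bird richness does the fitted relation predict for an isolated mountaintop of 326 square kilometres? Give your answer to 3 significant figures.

37.6

z = ln(26/17) / ln(92.8/21.8) = 0.4249 / 1.4485 = 0.2933
c = 17 / 21.8^0.2933 = 17 / 2.469 = 6.884
S₃ = 6.884 × 326^0.2933 = 6.884 × 5.46 ≈ 37.59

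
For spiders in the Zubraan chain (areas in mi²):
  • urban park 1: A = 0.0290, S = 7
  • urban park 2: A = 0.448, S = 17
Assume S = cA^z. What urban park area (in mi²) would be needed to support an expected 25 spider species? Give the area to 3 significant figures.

z = ln(17/7) / ln(0.448/0.029) = 0.8873 / 2.7375 = 0.3241
c = 7 / 0.029^0.3241 = 7 / 0.3174 = 22.05
A = (25/22.05)^(1/0.3241) ⇒ ln A = ln(1.134)/0.3241 = 0.3869
A = e^0.3869 ≈ 1.472 mi²

1.47 mi²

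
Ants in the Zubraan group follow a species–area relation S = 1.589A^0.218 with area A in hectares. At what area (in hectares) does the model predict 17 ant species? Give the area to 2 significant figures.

53000 hectares

17 = 1.589 × A^0.218  ⇒  A^0.218 = 17/1.589 = 10.7
ln A = ln(10.7) / 0.218 = 2.3701 / 0.218 = 10.8721
A = e^10.8721 ≈ 52683 hectares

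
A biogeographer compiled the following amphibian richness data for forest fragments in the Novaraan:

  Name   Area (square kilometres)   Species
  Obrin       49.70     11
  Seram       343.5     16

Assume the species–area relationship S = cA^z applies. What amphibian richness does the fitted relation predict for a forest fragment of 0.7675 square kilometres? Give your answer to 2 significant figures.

z = ln(16/11) / ln(343.5/49.7) = 0.3747 / 1.9332 = 0.1938
c = 11 / 49.7^0.1938 = 11 / 2.132 = 5.159
S₃ = 5.159 × 0.7675^0.1938 = 5.159 × 0.95 ≈ 4.901

4.9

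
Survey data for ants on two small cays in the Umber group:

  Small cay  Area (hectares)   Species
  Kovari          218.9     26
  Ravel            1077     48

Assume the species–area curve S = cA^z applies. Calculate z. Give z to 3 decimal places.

Taking logs: ln S = ln c + z ln A, so z = (ln S₂ − ln S₁)/(ln A₂ − ln A₁).
z = ln(48/26) / ln(1077/218.9) = ln(1.846) / ln(4.92) = 0.6131 / 1.5933 = 0.3848

0.385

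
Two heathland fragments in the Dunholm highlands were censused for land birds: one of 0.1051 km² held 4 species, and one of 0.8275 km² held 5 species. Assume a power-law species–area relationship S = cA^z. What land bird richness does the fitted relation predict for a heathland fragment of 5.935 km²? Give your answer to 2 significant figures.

6.2

z = ln(5/4) / ln(0.8275/0.1051) = 0.2231 / 2.0635 = 0.1081
c = 4 / 0.1051^0.1081 = 4 / 0.7838 = 5.103
S₃ = 5.103 × 5.935^0.1081 = 5.103 × 1.212 ≈ 6.187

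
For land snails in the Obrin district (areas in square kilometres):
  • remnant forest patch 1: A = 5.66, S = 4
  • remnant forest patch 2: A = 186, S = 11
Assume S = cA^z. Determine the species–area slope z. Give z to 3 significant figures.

Taking logs: ln S = ln c + z ln A, so z = (ln S₂ − ln S₁)/(ln A₂ − ln A₁).
z = ln(11/4) / ln(186/5.66) = ln(2.75) / ln(32.86) = 1.0116 / 3.4923 = 0.2897

0.290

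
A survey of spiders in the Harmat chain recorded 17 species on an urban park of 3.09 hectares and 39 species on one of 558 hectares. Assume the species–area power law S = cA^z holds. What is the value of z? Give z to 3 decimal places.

Taking logs: ln S = ln c + z ln A, so z = (ln S₂ − ln S₁)/(ln A₂ − ln A₁).
z = ln(39/17) / ln(558/3.09) = ln(2.294) / ln(180.6) = 0.8303 / 5.1962 = 0.1598

0.160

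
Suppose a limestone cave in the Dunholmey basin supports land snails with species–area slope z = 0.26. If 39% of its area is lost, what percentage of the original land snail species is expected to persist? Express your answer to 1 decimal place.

87.9%

S_new/S_old = (A_new/A_old)^z = 0.61^0.26
= exp(0.26 × ln 0.61) = exp(0.26 × -0.4943) = exp(-0.1285) ≈ 0.8794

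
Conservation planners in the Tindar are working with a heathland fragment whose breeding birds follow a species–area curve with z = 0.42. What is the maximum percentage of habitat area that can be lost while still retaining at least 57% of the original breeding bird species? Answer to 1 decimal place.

Need (A_new/A_old)^0.42 = 0.57, so A_new/A_old = 0.57^(1/0.42) = 0.57^2.381
ln(A_new/A_old) = ln 0.57 / 0.42 = -0.5621 / 0.42 = -1.3384
A_new/A_old = e^-1.3384 ≈ 0.2623
Fraction that can be lost = 1 − 0.2623 = 0.7377

73.8%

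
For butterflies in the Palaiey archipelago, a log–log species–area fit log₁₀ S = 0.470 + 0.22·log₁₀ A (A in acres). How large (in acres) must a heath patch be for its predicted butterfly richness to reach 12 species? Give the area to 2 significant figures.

590 acres

12 = 2.951 × A^0.22  ⇒  A^0.22 = 12/2.951 = 4.066
ln A = ln(4.066) / 0.22 = 1.4027 / 0.22 = 6.3759
A = e^6.3759 ≈ 587.5 acres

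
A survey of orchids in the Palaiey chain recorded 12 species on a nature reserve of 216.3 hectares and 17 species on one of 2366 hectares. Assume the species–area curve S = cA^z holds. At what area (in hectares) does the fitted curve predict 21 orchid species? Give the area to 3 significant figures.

z = ln(17/12) / ln(2366/216.3) = 0.3483 / 2.3923 = 0.1456
c = 12 / 216.3^0.1456 = 12 / 2.188 = 5.485
A = (21/5.485)^(1/0.1456) ⇒ ln A = ln(3.828)/0.1456 = 9.2203
A = e^9.2203 ≈ 10100 hectares

10100 hectares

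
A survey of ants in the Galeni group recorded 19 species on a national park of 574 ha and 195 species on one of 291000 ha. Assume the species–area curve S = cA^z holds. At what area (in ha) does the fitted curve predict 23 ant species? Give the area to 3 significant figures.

z = ln(195/19) / ln(291000/574) = 2.3286 / 6.2284 = 0.3739
c = 19 / 574^0.3739 = 19 / 10.75 = 1.767
A = (23/1.767)^(1/0.3739) ⇒ ln A = ln(13.01)/0.3739 = 6.8637
A = e^6.8637 ≈ 956.9 ha

957 ha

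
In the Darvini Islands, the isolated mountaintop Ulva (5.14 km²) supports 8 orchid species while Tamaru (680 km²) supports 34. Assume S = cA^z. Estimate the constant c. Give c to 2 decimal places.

4.93

z = ln(S₂/S₁) / ln(A₂/A₁) = ln(34/8) / ln(680/5.14) = 1.4469 / 4.8850 = 0.2962
c = S₁ / A₁^z = 8 / 5.14^0.2962 = 8 / 1.624 = 4.926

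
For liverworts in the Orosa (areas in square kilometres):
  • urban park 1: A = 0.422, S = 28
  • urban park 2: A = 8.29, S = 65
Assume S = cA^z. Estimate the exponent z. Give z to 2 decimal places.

0.28

Taking logs: ln S = ln c + z ln A, so z = (ln S₂ − ln S₁)/(ln A₂ − ln A₁).
z = ln(65/28) / ln(8.29/0.422) = ln(2.321) / ln(19.64) = 0.8422 / 2.9778 = 0.2828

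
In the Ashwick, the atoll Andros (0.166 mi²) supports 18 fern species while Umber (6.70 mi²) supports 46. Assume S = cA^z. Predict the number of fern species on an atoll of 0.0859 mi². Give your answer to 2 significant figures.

15

z = ln(46/18) / ln(6.7/0.166) = 0.9383 / 3.6979 = 0.2537
c = 18 / 0.166^0.2537 = 18 / 0.634 = 28.39
S₃ = 28.39 × 0.0859^0.2537 = 28.39 × 0.5364 ≈ 15.23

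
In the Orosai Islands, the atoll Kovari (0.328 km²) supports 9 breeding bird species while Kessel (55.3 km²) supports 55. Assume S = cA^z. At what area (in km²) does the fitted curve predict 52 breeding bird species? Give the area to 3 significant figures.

z = ln(55/9) / ln(55.3/0.328) = 1.8101 / 5.1275 = 0.3530
c = 9 / 0.328^0.3530 = 9 / 0.6747 = 13.34
A = (52/13.34)^(1/0.3530) ⇒ ln A = ln(3.898)/0.3530 = 3.8539
A = e^3.8539 ≈ 47.18 km²

47.2 km²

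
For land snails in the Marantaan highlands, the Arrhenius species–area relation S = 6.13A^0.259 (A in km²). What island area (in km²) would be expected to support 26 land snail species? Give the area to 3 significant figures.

265 km²

26 = 6.13 × A^0.259  ⇒  A^0.259 = 26/6.13 = 4.241
ln A = ln(4.241) / 0.259 = 1.4449 / 0.259 = 5.5788
A = e^5.5788 ≈ 264.7 km²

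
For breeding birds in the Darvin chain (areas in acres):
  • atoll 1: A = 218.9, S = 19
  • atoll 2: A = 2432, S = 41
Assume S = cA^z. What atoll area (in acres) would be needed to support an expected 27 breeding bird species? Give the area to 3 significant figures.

658 acres

z = ln(41/19) / ln(2432/218.9) = 0.7691 / 2.4079 = 0.3194
c = 19 / 218.9^0.3194 = 19 / 5.592 = 3.398
A = (27/3.398)^(1/0.3194) ⇒ ln A = ln(7.946)/0.3194 = 6.4887
A = e^6.4887 ≈ 657.7 acres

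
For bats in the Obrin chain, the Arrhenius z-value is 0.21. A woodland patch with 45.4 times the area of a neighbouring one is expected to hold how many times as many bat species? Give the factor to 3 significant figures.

S₂/S₁ = (A₂/A₁)^z = 45.4^0.21
ln(S₂/S₁) = 0.21 × ln 45.4 = 0.21 × 3.8155 = 0.8013
S₂/S₁ = e^0.8013 ≈ 2.228

2.23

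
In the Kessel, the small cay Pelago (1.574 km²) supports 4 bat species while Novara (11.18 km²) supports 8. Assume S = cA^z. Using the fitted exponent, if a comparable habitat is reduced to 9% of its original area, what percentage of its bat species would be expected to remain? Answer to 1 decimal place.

z = ln(8/4) / ln(11.18/1.574) = 0.6931 / 1.9605 = 0.3536
S_new/S_old = (A_new/A_old)^z = 0.09^0.3536 = exp(0.3536 × -2.4079) = 0.4268

42.7%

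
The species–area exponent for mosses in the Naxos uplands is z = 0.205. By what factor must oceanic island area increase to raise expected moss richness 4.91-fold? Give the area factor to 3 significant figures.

(A₂/A₁)^0.205 = 4.91, so A₂/A₁ = 4.91^(1/0.205) = 4.91^4.878
ln(A₂/A₁) = ln 4.91 / 0.205 = 1.5913 / 0.205 = 7.7623
A₂/A₁ = e^7.7623 ≈ 2350

2350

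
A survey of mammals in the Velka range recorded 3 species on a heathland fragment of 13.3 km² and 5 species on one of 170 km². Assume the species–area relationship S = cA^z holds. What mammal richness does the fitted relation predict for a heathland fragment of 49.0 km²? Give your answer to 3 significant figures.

3.90

z = ln(5/3) / ln(170/13.3) = 0.5108 / 2.5480 = 0.2005
c = 3 / 13.3^0.2005 = 3 / 1.68 = 1.786
S₃ = 1.786 × 49^0.2005 = 1.786 × 2.182 ≈ 3.896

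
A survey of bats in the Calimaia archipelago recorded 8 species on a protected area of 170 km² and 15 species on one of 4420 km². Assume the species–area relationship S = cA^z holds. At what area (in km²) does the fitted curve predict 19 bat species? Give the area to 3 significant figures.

15000 km²

z = ln(15/8) / ln(4420/170) = 0.6286 / 3.2581 = 0.1929
c = 8 / 170^0.1929 = 8 / 2.694 = 2.97
A = (19/2.97)^(1/0.1929) ⇒ ln A = ln(6.397)/0.1929 = 9.6191
A = e^9.6191 ≈ 15050 km²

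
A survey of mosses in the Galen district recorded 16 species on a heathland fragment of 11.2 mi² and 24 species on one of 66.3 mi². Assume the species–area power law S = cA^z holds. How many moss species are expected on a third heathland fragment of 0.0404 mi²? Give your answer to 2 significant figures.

z = ln(24/16) / ln(66.3/11.2) = 0.4055 / 1.7783 = 0.2280
c = 16 / 11.2^0.2280 = 16 / 1.735 = 9.223
S₃ = 9.223 × 0.0404^0.2280 = 9.223 × 0.4811 ≈ 4.437

4.4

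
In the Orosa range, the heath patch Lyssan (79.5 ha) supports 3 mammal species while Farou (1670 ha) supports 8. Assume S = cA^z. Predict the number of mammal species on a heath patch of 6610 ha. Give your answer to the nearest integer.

12

z = ln(8/3) / ln(1670/79.5) = 0.9808 / 3.0448 = 0.3221
c = 3 / 79.5^0.3221 = 3 / 4.094 = 0.7327
S₃ = 0.7327 × 6610^0.3221 = 0.7327 × 17.01 ≈ 12.46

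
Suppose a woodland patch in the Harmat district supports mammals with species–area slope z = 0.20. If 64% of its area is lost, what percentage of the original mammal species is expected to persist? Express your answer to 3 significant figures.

81.5%

S_new/S_old = (A_new/A_old)^z = 0.36^0.2
= exp(0.2 × ln 0.36) = exp(0.2 × -1.0217) = exp(-0.2043) ≈ 0.8152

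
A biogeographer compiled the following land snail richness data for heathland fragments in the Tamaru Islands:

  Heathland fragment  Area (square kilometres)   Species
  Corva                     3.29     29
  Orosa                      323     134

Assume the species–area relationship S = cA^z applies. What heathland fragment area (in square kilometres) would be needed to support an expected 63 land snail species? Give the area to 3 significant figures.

z = ln(134/29) / ln(323/3.29) = 1.5305 / 4.5868 = 0.3337
c = 29 / 3.29^0.3337 = 29 / 1.488 = 19.49
A = (63/19.49)^(1/0.3337) ⇒ ln A = ln(3.232)/0.3337 = 3.5159
A = e^3.5159 ≈ 33.65 square kilometres

33.6 square kilometres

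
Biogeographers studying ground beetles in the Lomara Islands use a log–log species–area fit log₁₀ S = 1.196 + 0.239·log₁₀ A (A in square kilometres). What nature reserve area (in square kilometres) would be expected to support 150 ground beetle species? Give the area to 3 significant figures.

12600 square kilometres

150 = 15.7 × A^0.239  ⇒  A^0.239 = 150/15.7 = 9.552
ln A = ln(9.552) / 0.239 = 2.2567 / 0.239 = 9.4424
A = e^9.4424 ≈ 12612 square kilometres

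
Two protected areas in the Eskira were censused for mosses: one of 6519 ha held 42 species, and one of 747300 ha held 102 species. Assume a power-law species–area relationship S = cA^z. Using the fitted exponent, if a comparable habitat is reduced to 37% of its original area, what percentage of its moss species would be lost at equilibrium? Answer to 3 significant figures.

17.0%

z = ln(102/42) / ln(747300/6519) = 0.8873 / 4.7417 = 0.1871
S_new/S_old = (A_new/A_old)^z = 0.37^0.1871 = exp(0.1871 × -0.9943) = 0.8302
Fraction lost = 1 − 0.8302 = 0.1698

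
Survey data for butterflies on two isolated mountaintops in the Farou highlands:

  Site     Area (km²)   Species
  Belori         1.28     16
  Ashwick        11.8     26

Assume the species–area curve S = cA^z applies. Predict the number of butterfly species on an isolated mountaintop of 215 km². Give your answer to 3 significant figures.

z = ln(26/16) / ln(11.8/1.28) = 0.4855 / 2.2212 = 0.2186
c = 16 / 1.28^0.2186 = 16 / 1.055 = 15.16
S₃ = 15.16 × 215^0.2186 = 15.16 × 3.235 ≈ 49.03

49.0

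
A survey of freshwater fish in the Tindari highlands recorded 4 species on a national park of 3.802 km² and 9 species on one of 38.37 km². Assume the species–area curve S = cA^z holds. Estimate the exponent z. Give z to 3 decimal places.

0.351

Taking logs: ln S = ln c + z ln A, so z = (ln S₂ − ln S₁)/(ln A₂ − ln A₁).
z = ln(9/4) / ln(38.37/3.802) = ln(2.25) / ln(10.09) = 0.8109 / 2.3117 = 0.3508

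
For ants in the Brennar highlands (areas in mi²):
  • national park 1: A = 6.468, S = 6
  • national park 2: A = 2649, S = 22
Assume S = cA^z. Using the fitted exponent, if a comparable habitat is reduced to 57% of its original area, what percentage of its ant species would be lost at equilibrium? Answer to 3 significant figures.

z = ln(22/6) / ln(2649/6.468) = 1.2993 / 6.0151 = 0.2160
S_new/S_old = (A_new/A_old)^z = 0.57^0.2160 = exp(0.2160 × -0.5621) = 0.8857
Fraction lost = 1 − 0.8857 = 0.1143

11.4%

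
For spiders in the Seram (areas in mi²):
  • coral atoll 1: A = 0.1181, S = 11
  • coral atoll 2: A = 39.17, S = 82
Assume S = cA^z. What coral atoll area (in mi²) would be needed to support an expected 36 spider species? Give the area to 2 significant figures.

z = ln(82/11) / ln(39.17/0.1181) = 2.0088 / 5.8041 = 0.3461
c = 11 / 0.1181^0.3461 = 11 / 0.4774 = 23.04
A = (36/23.04)^(1/0.3461) ⇒ ln A = ln(1.562)/0.3461 = 1.2894
A = e^1.2894 ≈ 3.631 mi²

3.6 mi²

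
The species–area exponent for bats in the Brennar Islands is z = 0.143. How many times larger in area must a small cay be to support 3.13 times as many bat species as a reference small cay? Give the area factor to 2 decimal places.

(A₂/A₁)^0.143 = 3.13, so A₂/A₁ = 3.13^(1/0.143) = 3.13^6.993
ln(A₂/A₁) = ln 3.13 / 0.143 = 1.1410 / 0.143 = 7.9793
A₂/A₁ = e^7.9793 ≈ 2920

2919.75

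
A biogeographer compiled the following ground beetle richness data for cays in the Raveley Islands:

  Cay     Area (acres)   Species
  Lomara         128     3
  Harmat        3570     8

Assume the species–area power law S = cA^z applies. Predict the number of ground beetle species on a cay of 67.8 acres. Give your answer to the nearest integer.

z = ln(8/3) / ln(3570/128) = 0.9808 / 3.3283 = 0.2947
c = 3 / 128^0.2947 = 3 / 4.178 = 0.718
S₃ = 0.718 × 67.8^0.2947 = 0.718 × 3.465 ≈ 2.488

2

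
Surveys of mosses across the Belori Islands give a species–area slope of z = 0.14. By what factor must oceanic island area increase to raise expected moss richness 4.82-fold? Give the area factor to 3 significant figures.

(A₂/A₁)^0.14 = 4.82, so A₂/A₁ = 4.82^(1/0.14) = 4.82^7.143
ln(A₂/A₁) = ln 4.82 / 0.14 = 1.5728 / 0.14 = 11.2341
A₂/A₁ = e^11.2341 ≈ 75667

75700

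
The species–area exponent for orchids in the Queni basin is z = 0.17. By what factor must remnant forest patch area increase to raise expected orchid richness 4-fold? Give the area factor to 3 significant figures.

3480

(A₂/A₁)^0.17 = 4, so A₂/A₁ = 4^(1/0.17) = 4^5.882
ln(A₂/A₁) = ln 4 / 0.17 = 1.3863 / 0.17 = 8.1547
A₂/A₁ = e^8.1547 ≈ 3480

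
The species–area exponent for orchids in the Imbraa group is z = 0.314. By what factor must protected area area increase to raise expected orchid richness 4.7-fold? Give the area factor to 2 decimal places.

138.18

(A₂/A₁)^0.314 = 4.7, so A₂/A₁ = 4.7^(1/0.314) = 4.7^3.185
ln(A₂/A₁) = ln 4.7 / 0.314 = 1.5476 / 0.314 = 4.9285
A₂/A₁ = e^4.9285 ≈ 138.2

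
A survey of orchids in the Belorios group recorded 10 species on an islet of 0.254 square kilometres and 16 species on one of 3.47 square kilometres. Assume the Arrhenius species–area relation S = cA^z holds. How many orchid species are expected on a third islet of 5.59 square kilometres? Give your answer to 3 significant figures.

17.4

z = ln(16/10) / ln(3.47/0.254) = 0.4700 / 2.6146 = 0.1798
c = 10 / 0.254^0.1798 = 10 / 0.7816 = 12.79
S₃ = 12.79 × 5.59^0.1798 = 12.79 × 1.363 ≈ 17.43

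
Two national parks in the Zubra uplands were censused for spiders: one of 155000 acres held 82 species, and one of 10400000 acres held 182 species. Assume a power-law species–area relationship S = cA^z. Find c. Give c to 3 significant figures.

z = ln(S₂/S₁) / ln(A₂/A₁) = ln(182/82) / ln(10400000/155000) = 0.7973 / 4.2061 = 0.1896
c = S₁ / A₁^z = 82 / 155000^0.1896 = 82 / 9.635 = 8.511

8.51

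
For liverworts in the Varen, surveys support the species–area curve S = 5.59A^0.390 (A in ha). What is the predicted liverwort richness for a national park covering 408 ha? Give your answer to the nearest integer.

58 species

S = 5.59 × 408^0.39
ln S = ln 5.59 + 0.39 × ln 408 = 1.7210 + 0.39 × 6.0113 = 4.0654
S = e^4.0654 ≈ 58.29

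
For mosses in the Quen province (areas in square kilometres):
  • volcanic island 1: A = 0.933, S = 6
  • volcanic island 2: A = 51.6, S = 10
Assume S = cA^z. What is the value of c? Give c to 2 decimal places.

6.05

z = ln(S₂/S₁) / ln(A₂/A₁) = ln(10/6) / ln(51.6/0.933) = 0.5108 / 4.0129 = 0.1273
c = S₁ / A₁^z = 6 / 0.933^0.1273 = 6 / 0.9912 = 6.053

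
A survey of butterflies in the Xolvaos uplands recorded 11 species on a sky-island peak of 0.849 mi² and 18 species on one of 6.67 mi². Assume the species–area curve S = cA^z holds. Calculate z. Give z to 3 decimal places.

0.239

Taking logs: ln S = ln c + z ln A, so z = (ln S₂ − ln S₁)/(ln A₂ − ln A₁).
z = ln(18/11) / ln(6.67/0.849) = ln(1.636) / ln(7.856) = 0.4925 / 2.0613 = 0.2389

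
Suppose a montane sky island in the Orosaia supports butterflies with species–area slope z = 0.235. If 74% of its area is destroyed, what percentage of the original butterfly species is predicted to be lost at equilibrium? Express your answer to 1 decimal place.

27.1%

S_new/S_old = (A_new/A_old)^z = 0.26^0.235
= exp(0.235 × ln 0.26) = exp(0.235 × -1.3471) = exp(-0.3166) ≈ 0.7286
Fraction lost = 1 − 0.7286 = 0.2714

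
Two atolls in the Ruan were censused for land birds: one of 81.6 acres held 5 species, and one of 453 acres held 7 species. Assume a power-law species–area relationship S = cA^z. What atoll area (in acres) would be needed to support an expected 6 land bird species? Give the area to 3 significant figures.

207 acres

z = ln(7/5) / ln(453/81.6) = 0.3365 / 1.7141 = 0.1963
c = 5 / 81.6^0.1963 = 5 / 2.373 = 2.107
A = (6/2.107)^(1/0.1963) ⇒ ln A = ln(2.847)/0.1963 = 5.3306
A = e^5.3306 ≈ 206.6 acres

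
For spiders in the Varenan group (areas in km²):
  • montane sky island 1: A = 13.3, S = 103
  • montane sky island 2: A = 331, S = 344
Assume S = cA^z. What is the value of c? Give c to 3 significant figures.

39.0

z = ln(S₂/S₁) / ln(A₂/A₁) = ln(344/103) / ln(331/13.3) = 1.2059 / 3.2144 = 0.3752
c = S₁ / A₁^z = 103 / 13.3^0.3752 = 103 / 2.64 = 39.01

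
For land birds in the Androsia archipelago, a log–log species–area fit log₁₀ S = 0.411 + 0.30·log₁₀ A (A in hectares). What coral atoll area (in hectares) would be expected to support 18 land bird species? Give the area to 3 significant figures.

18 = 2.576 × A^0.3  ⇒  A^0.3 = 18/2.576 = 6.987
ln A = ln(6.987) / 0.3 = 1.9440 / 0.3 = 6.4800
A = e^6.4800 ≈ 652 hectares

652 hectares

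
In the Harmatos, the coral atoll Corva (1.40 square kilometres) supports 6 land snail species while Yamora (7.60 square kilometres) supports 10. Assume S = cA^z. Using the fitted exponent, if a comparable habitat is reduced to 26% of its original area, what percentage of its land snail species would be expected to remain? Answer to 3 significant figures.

66.6%

z = ln(10/6) / ln(7.6/1.4) = 0.5108 / 1.6917 = 0.3020
S_new/S_old = (A_new/A_old)^z = 0.26^0.3020 = exp(0.3020 × -1.3471) = 0.6658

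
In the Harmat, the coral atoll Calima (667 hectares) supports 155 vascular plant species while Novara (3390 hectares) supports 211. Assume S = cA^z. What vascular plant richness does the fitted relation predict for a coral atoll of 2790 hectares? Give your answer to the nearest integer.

203

z = ln(211/155) / ln(3390/667) = 0.3084 / 1.6258 = 0.1897
c = 155 / 667^0.1897 = 155 / 3.434 = 45.14
S₃ = 45.14 × 2790^0.1897 = 45.14 × 4.505 ≈ 203.3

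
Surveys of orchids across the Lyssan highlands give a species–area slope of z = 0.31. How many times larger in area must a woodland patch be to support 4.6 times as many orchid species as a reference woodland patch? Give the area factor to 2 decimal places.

137.38

(A₂/A₁)^0.31 = 4.6, so A₂/A₁ = 4.6^(1/0.31) = 4.6^3.226
ln(A₂/A₁) = ln 4.6 / 0.31 = 1.5261 / 0.31 = 4.9228
A₂/A₁ = e^4.9228 ≈ 137.4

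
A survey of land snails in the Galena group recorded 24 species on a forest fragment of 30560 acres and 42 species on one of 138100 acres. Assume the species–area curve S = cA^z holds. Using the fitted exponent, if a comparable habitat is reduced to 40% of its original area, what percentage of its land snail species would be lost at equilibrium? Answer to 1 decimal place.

28.8%

z = ln(42/24) / ln(138100/30560) = 0.5596 / 1.5083 = 0.3710
S_new/S_old = (A_new/A_old)^z = 0.4^0.3710 = exp(0.3710 × -0.9163) = 0.7118
Fraction lost = 1 − 0.7118 = 0.2882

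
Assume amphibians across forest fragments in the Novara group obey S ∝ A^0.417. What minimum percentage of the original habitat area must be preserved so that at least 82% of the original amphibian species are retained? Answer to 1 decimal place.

62.1%

Need (A_new/A_old)^0.417 = 0.82, so A_new/A_old = 0.82^(1/0.417) = 0.82^2.398
ln(A_new/A_old) = ln 0.82 / 0.417 = -0.1985 / 0.417 = -0.4759
A_new/A_old = e^-0.4759 ≈ 0.6213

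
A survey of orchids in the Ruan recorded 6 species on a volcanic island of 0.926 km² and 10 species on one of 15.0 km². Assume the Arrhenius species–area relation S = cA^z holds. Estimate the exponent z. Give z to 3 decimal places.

0.183

Taking logs: ln S = ln c + z ln A, so z = (ln S₂ − ln S₁)/(ln A₂ − ln A₁).
z = ln(10/6) / ln(15/0.926) = ln(1.667) / ln(16.2) = 0.5108 / 2.7849 = 0.1834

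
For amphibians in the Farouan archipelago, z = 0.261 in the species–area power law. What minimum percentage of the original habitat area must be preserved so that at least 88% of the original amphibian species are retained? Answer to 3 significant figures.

61.3%

Need (A_new/A_old)^0.261 = 0.88, so A_new/A_old = 0.88^(1/0.261) = 0.88^3.831
ln(A_new/A_old) = ln 0.88 / 0.261 = -0.1278 / 0.261 = -0.4898
A_new/A_old = e^-0.4898 ≈ 0.6128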